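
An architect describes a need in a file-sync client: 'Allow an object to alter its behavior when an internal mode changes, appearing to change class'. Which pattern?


This matches the State pattern

State


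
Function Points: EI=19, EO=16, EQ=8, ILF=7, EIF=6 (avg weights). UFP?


UFP = EI*4 + EO*5 + EQ*4 + ILF*10 + EIF*7
UFP = 19*4 + 16*5 + 8*4 + 7*10 + 6*7
UFP = 76 + 80 + 32 + 70 + 42
UFP = 300

300


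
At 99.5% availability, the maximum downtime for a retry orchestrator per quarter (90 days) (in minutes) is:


Formula: allowed downtime = period * (100 - SLA) / 100
Period (quarter (90 days)) = 129600 minutes
Unavailability fraction = (100 - 99.5) / 100
Allowed downtime = 129600 * (100 - 99.5) / 100
Allowed downtime = 648.0 minutes

648.0 minutes


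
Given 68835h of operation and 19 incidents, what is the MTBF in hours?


Formula: MTBF = Total operating time / Number of failures
MTBF = 68835 / 19
MTBF = 3622.89 hours

3622.89 hours


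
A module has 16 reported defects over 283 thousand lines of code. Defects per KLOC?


Defect density = defects / KLOC
Defect density = 16 / 283
Defect density = 0.057 defects/KLOC

0.057 defects/KLOC


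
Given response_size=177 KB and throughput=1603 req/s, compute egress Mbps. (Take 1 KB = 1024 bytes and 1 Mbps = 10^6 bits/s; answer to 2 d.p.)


Formula: Mbps = payload_bytes * RPS * 8 / 1e6
Payload per request = 177 KB = 177 * 1024 = 181248 bytes
Total bytes/sec = 181248 * 1603 = 290540544
Total bits/sec = 290540544 * 8 = 2324324352
Mbps = 2324324352 / 1e6 = 2324.32

2324.32 Mbps


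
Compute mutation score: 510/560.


Mutation score = killed / total * 100
Mutation score = 510 / 560 * 100
Mutation score = 91.07%

91.07%


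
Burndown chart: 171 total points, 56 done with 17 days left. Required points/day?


Formula: Required rate = Remaining points / Days left
Remaining = 171 - 56 = 115 points
Required rate = 115 / 17 = 6.76 points/day

6.76 points/day


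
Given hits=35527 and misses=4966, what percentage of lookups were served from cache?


Formula: hit rate = hits / (hits + misses) * 100
hit rate = 35527 / (35527 + 4966) * 100
hit rate = 35527 / 40493 * 100
hit rate = 87.74%

87.74%


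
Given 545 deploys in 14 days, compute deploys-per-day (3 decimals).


Formula: deployments per day = releases / days
= 545 / 14
= 38.929 deploys/day
(equivalently, 272.5 deploys/week)

38.929 deploys/day


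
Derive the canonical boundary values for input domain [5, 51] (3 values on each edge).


Range: [5, 51]
Boundaries: just below min, min, min+1, max-1, max, just above max
Values: [4, 5, 6, 50, 51, 52]

[4, 5, 6, 50, 51, 52]


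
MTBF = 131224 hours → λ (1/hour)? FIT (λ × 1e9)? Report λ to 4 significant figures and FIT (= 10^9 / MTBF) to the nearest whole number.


Formula: λ = 1 / MTBF; FIT = λ × 1e9 = 1e9 / MTBF
λ = 1 / 131224 ≈ 7.621e-06 failures/hour
FIT = 1e9 / 131224 ≈ 7621 failures per 1e9 hours (nearest whole number)

λ = 7.621e-06 /h, FIT = 7621


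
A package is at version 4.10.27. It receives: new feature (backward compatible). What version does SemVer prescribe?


Current: 4.10.27
Change category: 'new feature (backward compatible)' → minor bump
SemVer rule: minor bump → increment MINOR, reset PATCH to 0 (MAJOR unchanged)
New: 4.11.0

4.11.0


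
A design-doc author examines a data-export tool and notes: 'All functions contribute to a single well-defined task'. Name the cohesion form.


Reasoning: Best: single purpose
Type: Functional cohesion

Functional cohesion


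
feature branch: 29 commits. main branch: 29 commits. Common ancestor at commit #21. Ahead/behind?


Common ancestor: commit #21
feature commits after divergence: 29 - 21 = 8
main commits after divergence: 29 - 21 = 8
feature is 8 commits ahead of main
main is 8 commits ahead of feature

feature ahead: 8, main ahead: 8


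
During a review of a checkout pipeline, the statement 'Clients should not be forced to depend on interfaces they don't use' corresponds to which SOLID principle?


This describes the Interface Segregation Principle (ISP)

Interface Segregation Principle (ISP)


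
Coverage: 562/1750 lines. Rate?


Coverage = covered / total * 100
Coverage = 562 / 1750 * 100
Coverage = 32.11%

32.11%


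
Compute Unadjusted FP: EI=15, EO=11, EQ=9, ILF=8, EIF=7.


UFP = EI*4 + EO*5 + EQ*4 + ILF*10 + EIF*7
UFP = 15*4 + 11*5 + 9*4 + 8*10 + 7*7
UFP = 60 + 55 + 36 + 80 + 49
UFP = 280

280


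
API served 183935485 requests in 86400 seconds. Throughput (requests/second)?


Formula: throughput = requests / seconds
throughput = 183935485 / 86400
throughput = 2128.88 requests/second

2128.88 requests/second


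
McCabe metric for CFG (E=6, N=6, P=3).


Formula: V(G) = E - N + 2P
V(G) = 6 - 6 + 2*3
V(G) = 0 + 6
V(G) = 6

6


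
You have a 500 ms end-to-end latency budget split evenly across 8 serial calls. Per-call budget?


Formula: per_stage = total_budget / stages
per_stage = 500 / 8
per_stage = 62.5 ms

62.5 ms


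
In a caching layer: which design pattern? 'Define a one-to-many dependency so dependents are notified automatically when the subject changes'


This matches the Observer pattern

Observer


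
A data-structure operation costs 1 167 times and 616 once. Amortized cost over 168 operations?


Formula: Amortized cost = Total cost / Operations
Total cost = (167 * 1) + (1 * 616)
Total cost = 167 + 616 = 783
Amortized = 783 / 168 = 4.6607

4.6607


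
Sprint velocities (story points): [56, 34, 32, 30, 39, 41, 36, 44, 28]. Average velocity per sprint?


Formula: Avg velocity = Total points / Number of sprints
Points: [56, 34, 32, 30, 39, 41, 36, 44, 28]
Sum = 56 + 34 + 32 + 30 + 39 + 41 + 36 + 44 + 28 = 340
Avg velocity = 340 / 9 = 37.78 points/sprint

37.78 points/sprint


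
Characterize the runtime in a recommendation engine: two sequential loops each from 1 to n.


Reasoning: sequential dominates: O(n) + O(n) = O(n)
Complexity: O(n)

O(n)


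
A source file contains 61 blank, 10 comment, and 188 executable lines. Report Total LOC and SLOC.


Total LOC = blank + comment + code
Total LOC = 61 + 10 + 188 = 259
SLOC (source only) = code = 188

Total LOC: 259, SLOC: 188


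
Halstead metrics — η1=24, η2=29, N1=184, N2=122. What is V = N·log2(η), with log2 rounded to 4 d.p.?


Formula: V = N * log2(η), where N = N1 + N2 and η = η1 + η2
η = 24 + 29 = 53
N = 184 + 122 = 306
log2(53) ≈ 5.7279
V = 306 * 5.7279 = 1752.74

1752.74


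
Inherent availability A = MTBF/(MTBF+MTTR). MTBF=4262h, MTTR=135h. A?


Availability = MTBF / (MTBF + MTTR)
Availability = 4262 / (4262 + 135)
Availability = 4262 / 4397
Availability = 96.9297%

96.9297%


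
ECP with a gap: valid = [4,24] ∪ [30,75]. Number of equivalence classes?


Valid ranges: [4,24] and [30,75]
Class 1: x < 4 — invalid
Class 2: 4 ≤ x ≤ 24 — valid
Class 3: 24 < x < 30 — invalid (gap between ranges)
Class 4: 30 ≤ x ≤ 75 — valid
Class 5: x > 75 — invalid
Total equivalence classes: 5

5 equivalence classes


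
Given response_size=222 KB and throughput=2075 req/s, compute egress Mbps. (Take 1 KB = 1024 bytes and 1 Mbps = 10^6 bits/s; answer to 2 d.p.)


Formula: Mbps = payload_bytes * RPS * 8 / 1e6
Payload per request = 222 KB = 222 * 1024 = 227328 bytes
Total bytes/sec = 227328 * 2075 = 471705600
Total bits/sec = 471705600 * 8 = 3773644800
Mbps = 3773644800 / 1e6 = 3773.64

3773.64 Mbps


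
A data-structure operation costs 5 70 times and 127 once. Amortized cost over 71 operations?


Formula: Amortized cost = Total cost / Operations
Total cost = (70 * 5) + (1 * 127)
Total cost = 350 + 127 = 477
Amortized = 477 / 71 = 6.7183

6.7183


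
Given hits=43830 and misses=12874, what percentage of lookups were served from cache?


Formula: hit rate = hits / (hits + misses) * 100
hit rate = 43830 / (43830 + 12874) * 100
hit rate = 43830 / 56704 * 100
hit rate = 77.3%

77.3%


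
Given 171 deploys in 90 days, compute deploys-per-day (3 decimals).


Formula: deployments per day = releases / days
= 171 / 90
= 1.9 deploys/day
(equivalently, 13.3 deploys/week)

1.9 deploys/day


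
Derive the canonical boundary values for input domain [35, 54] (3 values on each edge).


Range: [35, 54]
Boundaries: just below min, min, min+1, max-1, max, just above max
Values: [34, 35, 36, 53, 54, 55]

[34, 35, 36, 53, 54, 55]


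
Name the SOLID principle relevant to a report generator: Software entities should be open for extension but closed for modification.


This describes the Open/Closed Principle (OCP)

Open/Closed Principle (OCP)


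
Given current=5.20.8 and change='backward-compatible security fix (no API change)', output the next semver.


Current: 5.20.8
Change category: 'backward-compatible security fix (no API change)' → patch bump
SemVer rule: patch bump → increment PATCH (MAJOR and MINOR unchanged)
New: 5.20.9

5.20.9


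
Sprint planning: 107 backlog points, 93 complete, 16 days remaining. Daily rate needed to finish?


Formula: Required rate = Remaining points / Days left
Remaining = 107 - 93 = 14 points
Required rate = 14 / 16 = 0.88 points/day

0.88 points/day


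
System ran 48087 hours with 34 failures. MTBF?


Formula: MTBF = Total operating time / Number of failures
MTBF = 48087 / 34
MTBF = 1414.32 hours

1414.32 hours


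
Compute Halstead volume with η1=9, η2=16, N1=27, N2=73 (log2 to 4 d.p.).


Formula: V = N * log2(η), where N = N1 + N2 and η = η1 + η2
η = 9 + 16 = 25
N = 27 + 73 = 100
log2(25) ≈ 4.6439
V = 100 * 4.6439 = 464.39

464.39


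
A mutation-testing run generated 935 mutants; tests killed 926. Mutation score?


Mutation score = killed / total * 100
Mutation score = 926 / 935 * 100
Mutation score = 99.04%

99.04%


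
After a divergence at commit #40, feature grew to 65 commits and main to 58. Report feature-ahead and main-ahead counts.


Common ancestor: commit #40
feature commits after divergence: 65 - 40 = 25
main commits after divergence: 58 - 40 = 18
feature is 25 commits ahead of main
main is 18 commits ahead of feature

feature ahead: 25, main ahead: 18


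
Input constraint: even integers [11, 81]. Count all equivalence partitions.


Constraint: even integers in [11, 81]
Class 1: x < 11 — out-of-range invalid
Class 2: x in [11,81] but odd — wrong type invalid
Class 3: x in [11,81] and even — valid
Class 4: x > 81 — out-of-range invalid
Total equivalence classes: 4

4 equivalence classes


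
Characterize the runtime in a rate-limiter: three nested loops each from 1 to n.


Reasoning: three levels of nesting over n
Complexity: O(n^3)

O(n^3)


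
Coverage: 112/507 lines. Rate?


Coverage = covered / total * 100
Coverage = 112 / 507 * 100
Coverage = 22.09%

22.09%


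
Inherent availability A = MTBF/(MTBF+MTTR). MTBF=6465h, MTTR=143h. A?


Availability = MTBF / (MTBF + MTTR)
Availability = 6465 / (6465 + 143)
Availability = 6465 / 6608
Availability = 97.836%

97.836%


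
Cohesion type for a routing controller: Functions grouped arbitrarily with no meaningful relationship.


Reasoning: Worst: random grouping
Type: Coincidental cohesion

Coincidental cohesion


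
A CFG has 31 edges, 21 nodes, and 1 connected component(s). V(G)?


Formula: V(G) = E - N + 2P
V(G) = 31 - 21 + 2*1
V(G) = 10 + 2
V(G) = 12

12


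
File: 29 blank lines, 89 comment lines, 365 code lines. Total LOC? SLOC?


Total LOC = blank + comment + code
Total LOC = 29 + 89 + 365 = 483
SLOC (source only) = code = 365

Total LOC: 483, SLOC: 365


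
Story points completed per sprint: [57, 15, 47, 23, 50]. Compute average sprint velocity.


Formula: Avg velocity = Total points / Number of sprints
Points: [57, 15, 47, 23, 50]
Sum = 57 + 15 + 47 + 23 + 50 = 192
Avg velocity = 192 / 5 = 38.4 points/sprint

38.4 points/sprint


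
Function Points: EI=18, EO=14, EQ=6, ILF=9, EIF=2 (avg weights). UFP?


UFP = EI*4 + EO*5 + EQ*4 + ILF*10 + EIF*7
UFP = 18*4 + 14*5 + 6*4 + 9*10 + 2*7
UFP = 72 + 70 + 24 + 90 + 14
UFP = 270

270


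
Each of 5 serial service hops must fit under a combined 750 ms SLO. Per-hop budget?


Formula: per_stage = total_budget / stages
per_stage = 750 / 5
per_stage = 150.0 ms

150.0 ms


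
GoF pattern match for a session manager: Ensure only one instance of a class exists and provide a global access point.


This matches the Singleton pattern

Singleton


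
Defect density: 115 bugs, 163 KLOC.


Defect density = defects / KLOC
Defect density = 115 / 163
Defect density = 0.706 defects/KLOC

0.706 defects/KLOC


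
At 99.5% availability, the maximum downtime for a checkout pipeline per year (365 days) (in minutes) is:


Formula: allowed downtime = period * (100 - SLA) / 100
Period (year (365 days)) = 525600 minutes
Unavailability fraction = (100 - 99.5) / 100
Allowed downtime = 525600 * (100 - 99.5) / 100
Allowed downtime = 2628.0 minutes

2628.0 minutes


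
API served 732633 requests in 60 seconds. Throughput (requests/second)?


Formula: throughput = requests / seconds
throughput = 732633 / 60
throughput = 12210.55 requests/second

12210.55 requests/second


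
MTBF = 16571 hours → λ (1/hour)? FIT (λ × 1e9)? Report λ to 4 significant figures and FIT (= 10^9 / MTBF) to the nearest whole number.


Formula: λ = 1 / MTBF; FIT = λ × 1e9 = 1e9 / MTBF
λ = 1 / 16571 ≈ 6.035e-05 failures/hour
FIT = 1e9 / 16571 ≈ 60346 failures per 1e9 hours (nearest whole number)

λ = 6.035e-05 /h, FIT = 60346


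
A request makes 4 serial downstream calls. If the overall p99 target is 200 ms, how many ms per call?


Formula: per_stage = total_budget / stages
per_stage = 200 / 4
per_stage = 50.0 ms

50.0 ms


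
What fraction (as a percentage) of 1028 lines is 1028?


Coverage = covered / total * 100
Coverage = 1028 / 1028 * 100
Coverage = 100.0%

100.0%


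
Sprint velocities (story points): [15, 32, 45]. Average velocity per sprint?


Formula: Avg velocity = Total points / Number of sprints
Points: [15, 32, 45]
Sum = 15 + 32 + 45 = 92
Avg velocity = 92 / 3 = 30.67 points/sprint

30.67 points/sprint


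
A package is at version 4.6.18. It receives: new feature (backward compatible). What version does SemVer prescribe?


Current: 4.6.18
Change category: 'new feature (backward compatible)' → minor bump
SemVer rule: minor bump → increment MINOR, reset PATCH to 0 (MAJOR unchanged)
New: 4.7.0

4.7.0


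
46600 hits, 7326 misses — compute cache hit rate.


Formula: hit rate = hits / (hits + misses) * 100
hit rate = 46600 / (46600 + 7326) * 100
hit rate = 46600 / 53926 * 100
hit rate = 86.41%

86.41%


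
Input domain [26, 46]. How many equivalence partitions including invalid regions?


Valid range: [26, 46]
Class 1: x < 26 — invalid
Class 2: 26 ≤ x ≤ 46 — valid
Class 3: x > 46 — invalid
Total equivalence classes: 3

3 equivalence classes


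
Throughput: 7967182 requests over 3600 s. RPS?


Formula: throughput = requests / seconds
throughput = 7967182 / 3600
throughput = 2213.11 requests/second

2213.11 requests/second


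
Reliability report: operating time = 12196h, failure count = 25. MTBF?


Formula: MTBF = Total operating time / Number of failures
MTBF = 12196 / 25
MTBF = 487.84 hours

487.84 hours


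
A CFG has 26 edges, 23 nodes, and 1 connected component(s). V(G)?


Formula: V(G) = E - N + 2P
V(G) = 26 - 23 + 2*1
V(G) = 3 + 2
V(G) = 5

5


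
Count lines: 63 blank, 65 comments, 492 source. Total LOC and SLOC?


Total LOC = blank + comment + code
Total LOC = 63 + 65 + 492 = 620
SLOC (source only) = code = 492

Total LOC: 620, SLOC: 492


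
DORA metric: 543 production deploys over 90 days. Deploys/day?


Formula: deployments per day = releases / days
= 543 / 90
= 6.033 deploys/day
(equivalently, 42.23 deploys/week)

6.033 deploys/day


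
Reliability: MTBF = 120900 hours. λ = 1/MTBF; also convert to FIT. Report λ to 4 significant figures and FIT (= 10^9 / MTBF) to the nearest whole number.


Formula: λ = 1 / MTBF; FIT = λ × 1e9 = 1e9 / MTBF
λ = 1 / 120900 ≈ 8.271e-06 failures/hour
FIT = 1e9 / 120900 ≈ 8271 failures per 1e9 hours (nearest whole number)

λ = 8.271e-06 /h, FIT = 8271


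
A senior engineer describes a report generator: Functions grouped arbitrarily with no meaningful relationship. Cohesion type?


Reasoning: Worst: random grouping
Type: Coincidental cohesion

Coincidental cohesion


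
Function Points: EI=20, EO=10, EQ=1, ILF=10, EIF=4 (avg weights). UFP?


UFP = EI*4 + EO*5 + EQ*4 + ILF*10 + EIF*7
UFP = 20*4 + 10*5 + 1*4 + 10*10 + 4*7
UFP = 80 + 50 + 4 + 100 + 28
UFP = 262

262


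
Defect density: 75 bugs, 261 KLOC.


Defect density = defects / KLOC
Defect density = 75 / 261
Defect density = 0.287 defects/KLOC

0.287 defects/KLOC


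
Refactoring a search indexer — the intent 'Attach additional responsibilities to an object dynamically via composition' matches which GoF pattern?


This matches the Decorator pattern

Decorator


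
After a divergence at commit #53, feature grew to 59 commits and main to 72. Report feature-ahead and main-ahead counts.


Common ancestor: commit #53
feature commits after divergence: 59 - 53 = 6
main commits after divergence: 72 - 53 = 19
feature is 6 commits ahead of main
main is 19 commits ahead of feature

feature ahead: 6, main ahead: 19


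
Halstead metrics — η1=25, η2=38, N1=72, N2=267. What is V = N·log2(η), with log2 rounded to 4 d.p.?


Formula: V = N * log2(η), where N = N1 + N2 and η = η1 + η2
η = 25 + 38 = 63
N = 72 + 267 = 339
log2(63) ≈ 5.9773
V = 339 * 5.9773 = 2026.30

2026.30


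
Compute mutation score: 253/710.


Mutation score = killed / total * 100
Mutation score = 253 / 710 * 100
Mutation score = 35.63%

35.63%


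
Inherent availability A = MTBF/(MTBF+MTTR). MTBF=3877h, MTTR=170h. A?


Availability = MTBF / (MTBF + MTTR)
Availability = 3877 / (3877 + 170)
Availability = 3877 / 4047
Availability = 95.7994%

95.7994%


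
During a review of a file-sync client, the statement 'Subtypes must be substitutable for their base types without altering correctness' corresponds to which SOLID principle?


This describes the Liskov Substitution Principle (LSP)

Liskov Substitution Principle (LSP)


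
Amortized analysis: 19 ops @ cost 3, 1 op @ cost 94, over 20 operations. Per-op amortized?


Formula: Amortized cost = Total cost / Operations
Total cost = (19 * 3) + (1 * 94)
Total cost = 57 + 94 = 151
Amortized = 151 / 20 = 7.55

7.55


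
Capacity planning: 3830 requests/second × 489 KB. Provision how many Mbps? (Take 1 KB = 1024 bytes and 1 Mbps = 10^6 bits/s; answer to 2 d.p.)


Formula: Mbps = payload_bytes * RPS * 8 / 1e6
Payload per request = 489 KB = 489 * 1024 = 500736 bytes
Total bytes/sec = 500736 * 3830 = 1917818880
Total bits/sec = 1917818880 * 8 = 15342551040
Mbps = 15342551040 / 1e6 = 15342.55

15342.55 Mbps


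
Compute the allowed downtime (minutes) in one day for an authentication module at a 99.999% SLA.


Formula: allowed downtime = period * (100 - SLA) / 100
Period (day) = 1440 minutes
Unavailability fraction = (100 - 99.999) / 100
Allowed downtime = 1440 * (100 - 99.999) / 100
Allowed downtime = 0.0144 minutes

0.0144 minutes


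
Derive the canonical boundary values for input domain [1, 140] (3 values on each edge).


Range: [1, 140]
Boundaries: just below min, min, min+1, max-1, max, just above max
Values: [0, 1, 2, 139, 140, 141]

[0, 1, 2, 139, 140, 141]


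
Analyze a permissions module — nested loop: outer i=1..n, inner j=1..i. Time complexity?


Reasoning: triangle: n(n+1)/2 ~ n^2/2
Complexity: O(n^2)

O(n^2)


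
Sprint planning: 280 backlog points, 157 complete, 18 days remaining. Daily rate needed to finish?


Formula: Required rate = Remaining points / Days left
Remaining = 280 - 157 = 123 points
Required rate = 123 / 18 = 6.83 points/day

6.83 points/day


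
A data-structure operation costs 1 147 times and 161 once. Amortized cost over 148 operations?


Formula: Amortized cost = Total cost / Operations
Total cost = (147 * 1) + (1 * 161)
Total cost = 147 + 161 = 308
Amortized = 308 / 148 = 2.0811

2.0811


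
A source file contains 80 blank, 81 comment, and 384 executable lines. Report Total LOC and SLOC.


Total LOC = blank + comment + code
Total LOC = 80 + 81 + 384 = 545
SLOC (source only) = code = 384

Total LOC: 545, SLOC: 384


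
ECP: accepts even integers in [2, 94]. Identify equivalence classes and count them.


Constraint: even integers in [2, 94]
Class 1: x < 2 — out-of-range invalid
Class 2: x in [2,94] but odd — wrong type invalid
Class 3: x in [2,94] and even — valid
Class 4: x > 94 — out-of-range invalid
Total equivalence classes: 4

4 equivalence classes


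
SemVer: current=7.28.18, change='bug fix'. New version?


Current: 7.28.18
Change category: 'bug fix' → patch bump
SemVer rule: patch bump → increment PATCH (MAJOR and MINOR unchanged)
New: 7.28.19

7.28.19


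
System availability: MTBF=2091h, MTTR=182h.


Availability = MTBF / (MTBF + MTTR)
Availability = 2091 / (2091 + 182)
Availability = 2091 / 2273
Availability = 91.993%

91.993%


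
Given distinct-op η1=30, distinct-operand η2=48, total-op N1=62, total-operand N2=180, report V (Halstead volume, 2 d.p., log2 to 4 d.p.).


Formula: V = N * log2(η), where N = N1 + N2 and η = η1 + η2
η = 30 + 48 = 78
N = 62 + 180 = 242
log2(78) ≈ 6.2854
V = 242 * 6.2854 = 1521.07

1521.07


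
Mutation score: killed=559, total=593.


Mutation score = killed / total * 100
Mutation score = 559 / 593 * 100
Mutation score = 94.27%

94.27%


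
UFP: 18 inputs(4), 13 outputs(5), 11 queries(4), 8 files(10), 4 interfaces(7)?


UFP = EI*4 + EO*5 + EQ*4 + ILF*10 + EIF*7
UFP = 18*4 + 13*5 + 11*4 + 8*10 + 4*7
UFP = 72 + 65 + 44 + 80 + 28
UFP = 289

289


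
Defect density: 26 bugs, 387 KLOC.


Defect density = defects / KLOC
Defect density = 26 / 387
Defect density = 0.067 defects/KLOC

0.067 defects/KLOC


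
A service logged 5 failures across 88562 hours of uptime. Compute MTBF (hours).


Formula: MTBF = Total operating time / Number of failures
MTBF = 88562 / 5
MTBF = 17712.4 hours

17712.4 hours


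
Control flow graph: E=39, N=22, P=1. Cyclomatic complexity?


Formula: V(G) = E - N + 2P
V(G) = 39 - 22 + 2*1
V(G) = 17 + 2
V(G) = 19

19


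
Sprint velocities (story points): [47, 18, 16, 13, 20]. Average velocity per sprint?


Formula: Avg velocity = Total points / Number of sprints
Points: [47, 18, 16, 13, 20]
Sum = 47 + 18 + 16 + 13 + 20 = 114
Avg velocity = 114 / 5 = 22.8 points/sprint

22.8 points/sprint


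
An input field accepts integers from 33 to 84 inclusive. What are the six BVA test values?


Range: [33, 84]
Boundaries: just below min, min, min+1, max-1, max, just above max
Values: [32, 33, 34, 83, 84, 85]

[32, 33, 34, 83, 84, 85]


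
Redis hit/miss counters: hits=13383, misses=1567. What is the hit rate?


Formula: hit rate = hits / (hits + misses) * 100
hit rate = 13383 / (13383 + 1567) * 100
hit rate = 13383 / 14950 * 100
hit rate = 89.52%

89.52%


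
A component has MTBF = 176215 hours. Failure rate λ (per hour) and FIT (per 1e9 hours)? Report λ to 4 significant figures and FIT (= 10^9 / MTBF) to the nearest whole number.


Formula: λ = 1 / MTBF; FIT = λ × 1e9 = 1e9 / MTBF
λ = 1 / 176215 ≈ 5.675e-06 failures/hour
FIT = 1e9 / 176215 ≈ 5675 failures per 1e9 hours (nearest whole number)

λ = 5.675e-06 /h, FIT = 5675


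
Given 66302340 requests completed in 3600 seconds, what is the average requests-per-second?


Formula: throughput = requests / seconds
throughput = 66302340 / 3600
throughput = 18417.32 requests/second

18417.32 requests/second


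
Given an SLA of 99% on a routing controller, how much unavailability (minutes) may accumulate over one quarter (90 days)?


Formula: allowed downtime = period * (100 - SLA) / 100
Period (quarter (90 days)) = 129600 minutes
Unavailability fraction = (100 - 99.0) / 100
Allowed downtime = 129600 * (100 - 99.0) / 100
Allowed downtime = 1296.0 minutes

1296.0 minutes


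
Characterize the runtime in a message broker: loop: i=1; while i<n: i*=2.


Reasoning: i doubles each step so iterations are log2(n)
Complexity: O(log n)

O(log n)


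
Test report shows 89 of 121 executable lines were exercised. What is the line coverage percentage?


Coverage = covered / total * 100
Coverage = 89 / 121 * 100
Coverage = 73.55%

73.55%


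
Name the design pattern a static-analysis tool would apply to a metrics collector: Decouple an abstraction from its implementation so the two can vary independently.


This matches the Bridge pattern

Bridge


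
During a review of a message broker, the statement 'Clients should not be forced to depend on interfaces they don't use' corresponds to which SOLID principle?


This describes the Interface Segregation Principle (ISP)

Interface Segregation Principle (ISP)


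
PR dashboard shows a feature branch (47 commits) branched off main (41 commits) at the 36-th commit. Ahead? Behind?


Common ancestor: commit #36
feature commits after divergence: 47 - 36 = 11
main commits after divergence: 41 - 36 = 5
feature is 11 commits ahead of main
main is 5 commits ahead of feature

feature ahead: 11, main ahead: 5


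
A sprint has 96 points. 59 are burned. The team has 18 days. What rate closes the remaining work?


Formula: Required rate = Remaining points / Days left
Remaining = 96 - 59 = 37 points
Required rate = 37 / 18 = 2.06 points/day

2.06 points/day


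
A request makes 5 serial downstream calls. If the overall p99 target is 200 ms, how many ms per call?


Formula: per_stage = total_budget / stages
per_stage = 200 / 5
per_stage = 40.0 ms

40.0 ms


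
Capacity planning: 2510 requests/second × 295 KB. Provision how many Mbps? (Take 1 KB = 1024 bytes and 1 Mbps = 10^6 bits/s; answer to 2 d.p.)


Formula: Mbps = payload_bytes * RPS * 8 / 1e6
Payload per request = 295 KB = 295 * 1024 = 302080 bytes
Total bytes/sec = 302080 * 2510 = 758220800
Total bits/sec = 758220800 * 8 = 6065766400
Mbps = 6065766400 / 1e6 = 6065.77

6065.77 Mbps


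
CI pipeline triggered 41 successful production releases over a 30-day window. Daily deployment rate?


Formula: deployments per day = releases / days
= 41 / 30
= 1.367 deploys/day
(equivalently, 9.57 deploys/week)

1.367 deploys/day


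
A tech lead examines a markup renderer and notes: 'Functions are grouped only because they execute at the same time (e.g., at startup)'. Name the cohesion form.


Reasoning: Related by timing only
Type: Temporal cohesion

Temporal cohesion


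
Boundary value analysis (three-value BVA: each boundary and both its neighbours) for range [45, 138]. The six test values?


Range: [45, 138]
Boundaries: just below min, min, min+1, max-1, max, just above max
Values: [44, 45, 46, 137, 138, 139]

[44, 45, 46, 137, 138, 139]


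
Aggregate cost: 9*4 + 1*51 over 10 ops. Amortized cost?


Formula: Amortized cost = Total cost / Operations
Total cost = (9 * 4) + (1 * 51)
Total cost = 36 + 51 = 87
Amortized = 87 / 10 = 8.7

8.7


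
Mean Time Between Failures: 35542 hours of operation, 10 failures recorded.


Formula: MTBF = Total operating time / Number of failures
MTBF = 35542 / 10
MTBF = 3554.2 hours

3554.2 hours


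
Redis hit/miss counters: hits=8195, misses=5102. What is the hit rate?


Formula: hit rate = hits / (hits + misses) * 100
hit rate = 8195 / (8195 + 5102) * 100
hit rate = 8195 / 13297 * 100
hit rate = 61.63%

61.63%


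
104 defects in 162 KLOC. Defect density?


Defect density = defects / KLOC
Defect density = 104 / 162
Defect density = 0.642 defects/KLOC

0.642 defects/KLOC


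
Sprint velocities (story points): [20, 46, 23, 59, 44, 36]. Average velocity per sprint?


Formula: Avg velocity = Total points / Number of sprints
Points: [20, 46, 23, 59, 44, 36]
Sum = 20 + 46 + 23 + 59 + 44 + 36 = 228
Avg velocity = 228 / 6 = 38.0 points/sprint

38.0 points/sprint


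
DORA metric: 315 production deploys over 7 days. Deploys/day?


Formula: deployments per day = releases / days
= 315 / 7
= 45.0 deploys/day
(equivalently, 315.0 deploys/week)

45.0 deploys/day


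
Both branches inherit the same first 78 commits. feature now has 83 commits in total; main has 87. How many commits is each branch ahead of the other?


Common ancestor: commit #78
feature commits after divergence: 83 - 78 = 5
main commits after divergence: 87 - 78 = 9
feature is 5 commits ahead of main
main is 9 commits ahead of feature

feature ahead: 5, main ahead: 9


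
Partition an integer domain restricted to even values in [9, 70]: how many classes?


Constraint: even integers in [9, 70]
Class 1: x < 9 — out-of-range invalid
Class 2: x in [9,70] but odd — wrong type invalid
Class 3: x in [9,70] and even — valid
Class 4: x > 70 — out-of-range invalid
Total equivalence classes: 4

4 equivalence classes


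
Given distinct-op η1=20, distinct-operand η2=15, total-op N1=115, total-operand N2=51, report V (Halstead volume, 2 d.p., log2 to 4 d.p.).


Formula: V = N * log2(η), where N = N1 + N2 and η = η1 + η2
η = 20 + 15 = 35
N = 115 + 51 = 166
log2(35) ≈ 5.1293
V = 166 * 5.1293 = 851.46

851.46


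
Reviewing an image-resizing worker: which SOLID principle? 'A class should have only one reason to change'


This describes the Single Responsibility Principle (SRP)

Single Responsibility Principle (SRP)


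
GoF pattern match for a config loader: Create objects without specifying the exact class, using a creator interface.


This matches the Factory Method pattern

Factory Method


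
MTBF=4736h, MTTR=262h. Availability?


Availability = MTBF / (MTBF + MTTR)
Availability = 4736 / (4736 + 262)
Availability = 4736 / 4998
Availability = 94.7579%

94.7579%


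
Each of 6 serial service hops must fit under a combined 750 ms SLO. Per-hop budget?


Formula: per_stage = total_budget / stages
per_stage = 750 / 6
per_stage = 125.0 ms

125.0 ms


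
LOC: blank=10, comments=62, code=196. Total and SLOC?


Total LOC = blank + comment + code
Total LOC = 10 + 62 + 196 = 268
SLOC (source only) = code = 196

Total LOC: 268, SLOC: 196


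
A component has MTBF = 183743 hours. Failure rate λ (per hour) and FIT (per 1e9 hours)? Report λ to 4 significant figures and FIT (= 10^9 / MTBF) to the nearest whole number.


Formula: λ = 1 / MTBF; FIT = λ × 1e9 = 1e9 / MTBF
λ = 1 / 183743 ≈ 5.442e-06 failures/hour
FIT = 1e9 / 183743 ≈ 5442 failures per 1e9 hours (nearest whole number)

λ = 5.442e-06 /h, FIT = 5442


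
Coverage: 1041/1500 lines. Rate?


Coverage = covered / total * 100
Coverage = 1041 / 1500 * 100
Coverage = 69.4%

69.4%


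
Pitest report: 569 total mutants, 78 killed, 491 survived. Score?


Mutation score = killed / total * 100
Mutation score = 78 / 569 * 100
Mutation score = 13.71%

13.71%


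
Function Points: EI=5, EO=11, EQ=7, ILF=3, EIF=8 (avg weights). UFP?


UFP = EI*4 + EO*5 + EQ*4 + ILF*10 + EIF*7
UFP = 5*4 + 11*5 + 7*4 + 3*10 + 8*7
UFP = 20 + 55 + 28 + 30 + 56
UFP = 189

189


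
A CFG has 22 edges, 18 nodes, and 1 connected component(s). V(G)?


Formula: V(G) = E - N + 2P
V(G) = 22 - 18 + 2*1
V(G) = 4 + 2
V(G) = 6

6


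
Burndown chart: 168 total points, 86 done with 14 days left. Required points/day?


Formula: Required rate = Remaining points / Days left
Remaining = 168 - 86 = 82 points
Required rate = 82 / 14 = 5.86 points/day

5.86 points/day


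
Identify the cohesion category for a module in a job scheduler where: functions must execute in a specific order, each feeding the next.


Reasoning: Output of one is input to next
Type: Sequential cohesion

Sequential cohesion


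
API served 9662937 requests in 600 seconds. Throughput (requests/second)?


Formula: throughput = requests / seconds
throughput = 9662937 / 600
throughput = 16104.9 requests/second

16104.9 requests/second


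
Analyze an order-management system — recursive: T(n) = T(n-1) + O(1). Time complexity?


Reasoning: linear recursion with constant work per frame
Complexity: O(n)

O(n)


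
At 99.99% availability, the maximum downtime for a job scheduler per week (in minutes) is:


Formula: allowed downtime = period * (100 - SLA) / 100
Period (week) = 10080 minutes
Unavailability fraction = (100 - 99.99) / 100
Allowed downtime = 10080 * (100 - 99.99) / 100
Allowed downtime = 1.008 minutes

1.008 minutes


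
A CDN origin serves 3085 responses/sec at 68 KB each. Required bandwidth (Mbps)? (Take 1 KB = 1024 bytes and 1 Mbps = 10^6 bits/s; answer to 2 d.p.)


Formula: Mbps = payload_bytes * RPS * 8 / 1e6
Payload per request = 68 KB = 68 * 1024 = 69632 bytes
Total bytes/sec = 69632 * 3085 = 214814720
Total bits/sec = 214814720 * 8 = 1718517760
Mbps = 1718517760 / 1e6 = 1718.52

1718.52 Mbps


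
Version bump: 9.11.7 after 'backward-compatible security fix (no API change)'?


Current: 9.11.7
Change category: 'backward-compatible security fix (no API change)' → patch bump
SemVer rule: patch bump → increment PATCH (MAJOR and MINOR unchanged)
New: 9.11.8

9.11.8


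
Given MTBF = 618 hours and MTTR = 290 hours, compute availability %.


Availability = MTBF / (MTBF + MTTR)
Availability = 618 / (618 + 290)
Availability = 618 / 908
Availability = 68.0617%

68.0617%


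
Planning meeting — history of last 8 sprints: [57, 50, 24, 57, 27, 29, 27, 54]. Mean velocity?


Formula: Avg velocity = Total points / Number of sprints
Points: [57, 50, 24, 57, 27, 29, 27, 54]
Sum = 57 + 50 + 24 + 57 + 27 + 29 + 27 + 54 = 325
Avg velocity = 325 / 8 = 40.63 points/sprint

40.63 points/sprint


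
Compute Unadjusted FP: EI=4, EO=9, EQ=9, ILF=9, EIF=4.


UFP = EI*4 + EO*5 + EQ*4 + ILF*10 + EIF*7
UFP = 4*4 + 9*5 + 9*4 + 9*10 + 4*7
UFP = 16 + 45 + 36 + 90 + 28
UFP = 215

215


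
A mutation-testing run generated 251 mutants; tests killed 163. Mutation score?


Mutation score = killed / total * 100
Mutation score = 163 / 251 * 100
Mutation score = 64.94%

64.94%


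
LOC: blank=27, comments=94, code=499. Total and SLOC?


Total LOC = blank + comment + code
Total LOC = 27 + 94 + 499 = 620
SLOC (source only) = code = 499

Total LOC: 620, SLOC: 499


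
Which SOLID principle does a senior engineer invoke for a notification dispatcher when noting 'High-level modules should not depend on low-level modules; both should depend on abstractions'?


This describes the Dependency Inversion Principle (DIP)

Dependency Inversion Principle (DIP)


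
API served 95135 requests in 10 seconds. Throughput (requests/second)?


Formula: throughput = requests / seconds
throughput = 95135 / 10
throughput = 9513.5 requests/second

9513.5 requests/second


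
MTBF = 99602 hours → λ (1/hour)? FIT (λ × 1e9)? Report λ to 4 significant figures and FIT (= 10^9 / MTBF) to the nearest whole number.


Formula: λ = 1 / MTBF; FIT = λ × 1e9 = 1e9 / MTBF
λ = 1 / 99602 ≈ 1.004e-05 failures/hour
FIT = 1e9 / 99602 ≈ 10040 failures per 1e9 hours (nearest whole number)

λ = 1.004e-05 /h, FIT = 10040


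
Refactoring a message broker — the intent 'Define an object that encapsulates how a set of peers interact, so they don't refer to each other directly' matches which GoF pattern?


This matches the Mediator pattern

Mediator


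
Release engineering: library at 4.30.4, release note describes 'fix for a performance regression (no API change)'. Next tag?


Current: 4.30.4
Change category: 'fix for a performance regression (no API change)' → patch bump
SemVer rule: patch bump → increment PATCH (MAJOR and MINOR unchanged)
New: 4.30.5

4.30.5


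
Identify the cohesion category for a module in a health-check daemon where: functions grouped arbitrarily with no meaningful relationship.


Reasoning: Worst: random grouping
Type: Coincidental cohesion

Coincidental cohesion


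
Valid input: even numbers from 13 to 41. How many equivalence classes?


Constraint: even integers in [13, 41]
Class 1: x < 13 — out-of-range invalid
Class 2: x in [13,41] but odd — wrong type invalid
Class 3: x in [13,41] and even — valid
Class 4: x > 41 — out-of-range invalid
Total equivalence classes: 4

4 equivalence classes


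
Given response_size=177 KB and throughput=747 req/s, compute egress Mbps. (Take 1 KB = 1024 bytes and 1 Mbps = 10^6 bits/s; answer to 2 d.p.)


Formula: Mbps = payload_bytes * RPS * 8 / 1e6
Payload per request = 177 KB = 177 * 1024 = 181248 bytes
Total bytes/sec = 181248 * 747 = 135392256
Total bits/sec = 135392256 * 8 = 1083138048
Mbps = 1083138048 / 1e6 = 1083.14

1083.14 Mbps


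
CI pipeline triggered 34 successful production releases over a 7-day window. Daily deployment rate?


Formula: deployments per day = releases / days
= 34 / 7
= 4.857 deploys/day
(equivalently, 34.0 deploys/week)

4.857 deploys/day


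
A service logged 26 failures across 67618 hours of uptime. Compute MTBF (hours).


Formula: MTBF = Total operating time / Number of failures
MTBF = 67618 / 26
MTBF = 2600.69 hours

2600.69 hours


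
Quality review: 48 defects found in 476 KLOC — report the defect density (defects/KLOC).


Defect density = defects / KLOC
Defect density = 48 / 476
Defect density = 0.101 defects/KLOC

0.101 defects/KLOC


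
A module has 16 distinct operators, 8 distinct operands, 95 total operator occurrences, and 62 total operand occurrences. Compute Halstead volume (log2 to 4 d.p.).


Formula: V = N * log2(η), where N = N1 + N2 and η = η1 + η2
η = 16 + 8 = 24
N = 95 + 62 = 157
log2(24) ≈ 4.5850
V = 157 * 4.5850 = 719.85

719.85


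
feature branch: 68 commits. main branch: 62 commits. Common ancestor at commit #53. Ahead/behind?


Common ancestor: commit #53
feature commits after divergence: 68 - 53 = 15
main commits after divergence: 62 - 53 = 9
feature is 15 commits ahead of main
main is 9 commits ahead of feature

feature ahead: 15, main ahead: 9


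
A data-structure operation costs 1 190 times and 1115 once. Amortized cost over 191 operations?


Formula: Amortized cost = Total cost / Operations
Total cost = (190 * 1) + (1 * 1115)
Total cost = 190 + 1115 = 1305
Amortized = 1305 / 191 = 6.8325

6.8325


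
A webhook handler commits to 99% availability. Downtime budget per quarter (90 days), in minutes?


Formula: allowed downtime = period * (100 - SLA) / 100
Period (quarter (90 days)) = 129600 minutes
Unavailability fraction = (100 - 99.0) / 100
Allowed downtime = 129600 * (100 - 99.0) / 100
Allowed downtime = 1296.0 minutes

1296.0 minutes


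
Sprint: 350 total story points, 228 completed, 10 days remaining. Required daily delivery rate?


Formula: Required rate = Remaining points / Days left
Remaining = 350 - 228 = 122 points
Required rate = 122 / 10 = 12.2 points/day

12.2 points/day


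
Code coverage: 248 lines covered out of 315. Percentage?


Coverage = covered / total * 100
Coverage = 248 / 315 * 100
Coverage = 78.73%

78.73%


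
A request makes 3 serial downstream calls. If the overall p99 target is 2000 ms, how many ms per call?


Formula: per_stage = total_budget / stages
per_stage = 2000 / 3
per_stage = 666.67 ms

666.67 ms


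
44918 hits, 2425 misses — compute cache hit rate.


Formula: hit rate = hits / (hits + misses) * 100
hit rate = 44918 / (44918 + 2425) * 100
hit rate = 44918 / 47343 * 100
hit rate = 94.88%

94.88%


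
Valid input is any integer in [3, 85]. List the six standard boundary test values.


Range: [3, 85]
Boundaries: just below min, min, min+1, max-1, max, just above max
Values: [2, 3, 4, 84, 85, 86]

[2, 3, 4, 84, 85, 86]
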